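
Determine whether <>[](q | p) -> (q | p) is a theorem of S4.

Tableau for the negation ~(<>[](q | p) -> (q | p)):
1. ~(<>[](q | p) -> (q | p)), u
2. <>[](q | p), u   [~->-rule on 1]
3. ~(q | p), u   [~->-rule on 1]
4. ~q, u   [~|-rule on 3]
5. ~p, u   [~|-rule on 3]
6. [](q | p), v   [<>-rule on 2: fresh world v, uRv]
7. q | p, v   [[]-rule on 6 via vRv]
8. p, v   [|-rule on 7 (branches; this branch)]
Accessibility: uRu, uRv, vRv
The negation has an open branch (countermodel exists).

Not valid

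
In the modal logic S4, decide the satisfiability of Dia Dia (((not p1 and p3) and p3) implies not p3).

1. Dia Dia (((not p1 and p3) and p3) implies not p3), 0
2. Dia (((not p1 and p3) and p3) implies not p3), 1
3. ((not p1 and p3) and p3) implies not p3, 2
4. not p3, 2
Accessibility: 0R0, 0R1, 0R2, 1R1, 1R2, 2R2

Yes, satisfiable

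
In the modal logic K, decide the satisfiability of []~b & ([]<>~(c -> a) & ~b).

Yes, satisfiable

1. []~b & ([]<>~(c -> a) & ~b), u
2. []~b, u
3. []<>~(c -> a) & ~b, u
4. []<>~(c -> a), u
5. ~b, u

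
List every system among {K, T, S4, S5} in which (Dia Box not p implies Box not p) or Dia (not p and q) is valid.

S5-tableau for the negation not ((Dia Box not p implies Box not p) or Dia (not p and q)):
1. not ((Dia Box not p implies Box not p) or Dia (not p and q)), 0
2. not (Dia Box not p implies Box not p), 0
3. not Dia (not p and q), 0
4. Dia Box not p, 0
5. not Box not p, 0
6. not (not p and q), 0
7. not q, 0
8. Box not p, 1
9. not (not p and q), 1
10. not p, 0
11. not p, 1
12. not q, 1
13. p, 2
14. not (not p and q), 2
15. not p, 2
Accessibility: 0R0, 0R1, 0R2, 1R0, 1R1, 1R2, 2R0, 2R1, 2R2
Branch closes: p and not p both at 2.
Every branch closes (one shown): valid in S5.
S4-tableau for the negation not ((Dia Box not p implies Box not p) or Dia (not p and q)):
1. not ((Dia Box not p implies Box not p) or Dia (not p and q)), 0
2. not (Dia Box not p implies Box not p), 0
3. not Dia (not p and q), 0
4. Dia Box not p, 0
5. not Box not p, 0
6. not (not p and q), 0
7. not q, 0
8. Box not p, 1
9. not (not p and q), 1
10. not p, 1
11. not q, 1
12. p, 2
13. not (not p and q), 2
14. not q, 2
Accessibility: 0R0, 0R1, 0R2, 1R1, 2R2
Complete open branch: countermodel on an S4-frame, so not valid in S4, nor in K, T (the same frame is also a K-frame and a T-frame).

S5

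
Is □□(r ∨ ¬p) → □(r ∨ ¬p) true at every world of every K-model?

No, not valid

Tableau for the negation ¬(□□(r ∨ ¬p) → □(r ∨ ¬p)):
1. ¬(□□(r ∨ ¬p) → □(r ∨ ¬p)), 0
2. □□(r ∨ ¬p), 0
3. ¬□(r ∨ ¬p), 0
4. ¬(r ∨ ¬p), 1
5. ¬r, 1
6. p, 1
7. □(r ∨ ¬p), 1
Accessibility: 0R1
The negation has an open branch (countermodel exists).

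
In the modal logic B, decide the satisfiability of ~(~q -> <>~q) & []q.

No, unsatisfiable

1. ~(~q -> <>~q) & []q, 0
2. ~(~q -> <>~q), 0
3. []q, 0
4. ~q, 0
5. ~<>~q, 0
6. q, 0
Accessibility: 0R0
Branch closes: q and ~q both at 0.
(One branch shown.) All branches close.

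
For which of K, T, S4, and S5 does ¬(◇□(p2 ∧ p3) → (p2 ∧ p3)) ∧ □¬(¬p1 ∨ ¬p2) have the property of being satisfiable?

S5-tableau for the formula:
1. ¬(◇□(p2 ∧ p3) → (p2 ∧ p3)) ∧ □¬(¬p1 ∨ ¬p2), 0
2. ¬(◇□(p2 ∧ p3) → (p2 ∧ p3)), 0
3. □¬(¬p1 ∨ ¬p2), 0
4. ◇□(p2 ∧ p3), 0
5. ¬(p2 ∧ p3), 0
6. ¬(¬p1 ∨ ¬p2), 0
7. p1, 0
8. p2, 0
9. ¬p3, 0
10. □(p2 ∧ p3), 1
11. ¬(¬p1 ∨ ¬p2), 1
12. p1, 1
13. p2, 1
14. p2 ∧ p3, 0
15. p3, 0
Accessibility: 0R0, 0R1, 1R0, 1R1
Branch closes: p3 and ¬p3 both at 0.
Every branch closes (one shown): unsatisfiable in S5.
S4-tableau for the formula:
1. ¬(◇□(p2 ∧ p3) → (p2 ∧ p3)) ∧ □¬(¬p1 ∨ ¬p2), 0
2. ¬(◇□(p2 ∧ p3) → (p2 ∧ p3)), 0
3. □¬(¬p1 ∨ ¬p2), 0
4. ◇□(p2 ∧ p3), 0
5. ¬(p2 ∧ p3), 0
6. ¬(¬p1 ∨ ¬p2), 0
7. p1, 0
8. p2, 0
9. ¬p3, 0
10. □(p2 ∧ p3), 1
11. ¬(¬p1 ∨ ¬p2), 1
12. p1, 1
13. p2, 1
14. p2 ∧ p3, 1
15. p3, 1
Accessibility: 0R0, 0R1, 1R1
Complete open branch: satisfiable in S4, hence also in K, T (this S4-model is also a K-model and a T-model).

K, T, S4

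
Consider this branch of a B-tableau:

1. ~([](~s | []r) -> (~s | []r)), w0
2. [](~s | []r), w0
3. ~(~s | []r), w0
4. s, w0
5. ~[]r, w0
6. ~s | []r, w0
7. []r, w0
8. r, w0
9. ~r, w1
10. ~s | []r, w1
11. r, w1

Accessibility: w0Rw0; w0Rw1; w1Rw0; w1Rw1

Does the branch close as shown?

Both r and ~r appear at w1.

Yes, closed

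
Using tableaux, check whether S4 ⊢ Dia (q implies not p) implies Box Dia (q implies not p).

Tableau for the negation not (Dia (q implies not p) implies Box Dia (q implies not p)):
1. not (Dia (q implies not p) implies Box Dia (q implies not p)), w0
2. Dia (q implies not p), w0
3. not Box Dia (q implies not p), w0
4. q implies not p, w1
5. not p, w1
6. not Dia (q implies not p), w2
7. not (q implies not p), w2
8. q, w2
9. p, w2
Accessibility: w0Rw0, w0Rw1, w0Rw2, w1Rw1, w2Rw2
The negation has an open branch (countermodel exists).

Not valid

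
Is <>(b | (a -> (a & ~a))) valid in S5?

Tableau for the negation ~<>(b | (a -> (a & ~a))):
1. ~<>(b | (a -> (a & ~a))), w0
2. ~(b | (a -> (a & ~a))), w0
3. ~b, w0
4. ~(a -> (a & ~a)), w0
5. a, w0
6. ~(a & ~a), w0
Accessibility: w0Rw0
The negation has an open branch (countermodel exists).

Invalid (countermodel exists)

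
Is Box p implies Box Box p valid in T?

Tableau for the negation not (Box p implies Box Box p):
1. not (Box p implies Box Box p), w0
2. Box p, w0
3. not Box Box p, w0
4. p, w0
5. not Box p, w1
6. p, w1
7. not p, w2
Accessibility: w0Rw0, w0Rw1, w1Rw1, w1Rw2, w2Rw2
The negation has an open branch (countermodel exists).

No, not valid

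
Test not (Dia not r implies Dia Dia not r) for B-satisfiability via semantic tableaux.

No, unsatisfiable

1. not (Dia not r implies Dia Dia not r), 0
2. Dia not r, 0
3. not Dia Dia not r, 0
4. not Dia not r, 0
5. r, 0
6. not r, 1
7. not Dia not r, 1
8. r, 1
Accessibility: 0R0, 0R1, 1R0, 1R1
Branch closes: r and not r both at 1.
Every branch closes; the branch above is one of them.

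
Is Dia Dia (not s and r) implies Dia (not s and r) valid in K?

No, not valid

Tableau for the negation not (Dia Dia (not s and r) implies Dia (not s and r)):
1. not (Dia Dia (not s and r) implies Dia (not s and r)), w0
2. Dia Dia (not s and r), w0
3. not Dia (not s and r), w0
4. Dia (not s and r), w1
5. not (not s and r), w1
6. not r, w1
7. not s and r, w2
8. not s, w2
9. r, w2
Accessibility: w0Rw1, w1Rw2
The negation has an open branch (countermodel exists).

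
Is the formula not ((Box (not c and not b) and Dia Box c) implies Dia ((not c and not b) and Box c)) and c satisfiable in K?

Unsatisfiable (every branch closes)

1. not ((Box (not c and not b) and Dia Box c) implies Dia ((not c and not b) and Box c)) and c, u
2. not ((Box (not c and not b) and Dia Box c) implies Dia ((not c and not b) and Box c)), u   [and-rule on 1]
3. c, u   [and-rule on 1]
4. Box (not c and not b) and Dia Box c, u   [neg-implies-rule on 2]
5. not Dia ((not c and not b) and Box c), u   [neg-implies-rule on 2]
6. Box (not c and not b), u   [and-rule on 4]
7. Dia Box c, u   [and-rule on 4]
8. Box c, v   [Dia-rule on 7: fresh world v, uRv]
9. not ((not c and not b) and Box c), v   [neg-Dia-rule on 5 via uRv]
10. not c and not b, v   [Box-rule on 6 via uRv]
11. not c, v   [and-rule on 10]
12. not b, v   [and-rule on 10]
13. not Box c, v   [neg-and-rule on 9 (branches; this branch)]
14. not c, w   [neg-Box-rule on 13: fresh world w, vRw]
15. c, w   [Box-rule on 8 via vRw]
Accessibility: uRv, vRw
Branch closes: c and not c both at w.
All branches of the tableau close; one closing branch shown above.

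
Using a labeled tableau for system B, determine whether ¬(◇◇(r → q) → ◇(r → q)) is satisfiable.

1. ¬(◇◇(r → q) → ◇(r → q)), 0
2. ◇◇(r → q), 0   [¬→-rule on 1]
3. ¬◇(r → q), 0   [¬→-rule on 1]
4. ¬(r → q), 0   [¬◇-rule on 3 via 0R0]
5. r, 0   [¬→-rule on 4]
6. ¬q, 0   [¬→-rule on 4]
7. ◇(r → q), 1   [◇-rule on 2: fresh world 1, 0R1]
8. ¬(r → q), 1   [¬◇-rule on 3 via 0R1]
9. r, 1   [¬→-rule on 8]
10. ¬q, 1   [¬→-rule on 8]
11. r → q, 2   [◇-rule on 7: fresh world 2, 1R2]
12. q, 2   [→-rule on 11 (branches; this branch)]
Accessibility: 0R0, 0R1, 1R0, 1R1, 1R2, 2R1, 2R2

Yes, satisfiable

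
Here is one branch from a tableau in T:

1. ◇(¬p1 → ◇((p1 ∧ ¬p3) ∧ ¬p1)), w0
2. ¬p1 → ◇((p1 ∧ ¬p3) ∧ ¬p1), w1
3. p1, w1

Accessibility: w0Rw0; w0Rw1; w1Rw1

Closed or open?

Open

No world carries both an atom and its negation.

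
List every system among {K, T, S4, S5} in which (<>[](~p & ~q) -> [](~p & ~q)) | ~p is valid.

S4-tableau for the negation ~((<>[](~p & ~q) -> [](~p & ~q)) | ~p):
1. ~((<>[](~p & ~q) -> [](~p & ~q)) | ~p), 0
2. ~(<>[](~p & ~q) -> [](~p & ~q)), 0
3. p, 0
4. <>[](~p & ~q), 0
5. ~[](~p & ~q), 0
6. [](~p & ~q), 1
7. ~p & ~q, 1
8. ~p, 1
9. ~q, 1
10. ~(~p & ~q), 2
11. q, 2
Accessibility: 0R0, 0R1, 0R2, 1R1, 2R2
Complete open branch: countermodel on an S4-frame, so not valid in S4, nor in K, T (the same frame is also a K-frame and a T-frame).
S5-tableau for the negation ~((<>[](~p & ~q) -> [](~p & ~q)) | ~p):
1. ~((<>[](~p & ~q) -> [](~p & ~q)) | ~p), 0
2. ~(<>[](~p & ~q) -> [](~p & ~q)), 0
3. p, 0
4. <>[](~p & ~q), 0
5. ~[](~p & ~q), 0
6. [](~p & ~q), 1
7. ~p & ~q, 0
8. ~p, 0
9. ~q, 0
Accessibility: 0R0, 0R1, 1R0, 1R1
Branch closes: p and ~p both at 0.
Every branch closes (one shown): valid in S5.

S5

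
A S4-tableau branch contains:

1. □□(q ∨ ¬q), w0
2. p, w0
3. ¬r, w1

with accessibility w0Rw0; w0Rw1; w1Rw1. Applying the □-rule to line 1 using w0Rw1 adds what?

□(q ∨ ¬q), w1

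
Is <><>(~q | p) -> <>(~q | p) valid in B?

Not valid

Tableau for the negation ~(<><>(~q | p) -> <>(~q | p)):
1. ~(<><>(~q | p) -> <>(~q | p)), 0
2. <><>(~q | p), 0
3. ~<>(~q | p), 0
4. ~(~q | p), 0
5. q, 0
6. ~p, 0
7. <>(~q | p), 1
8. ~(~q | p), 1
9. q, 1
10. ~p, 1
11. ~q | p, 2
12. p, 2
Accessibility: 0R0, 0R1, 1R0, 1R1, 1R2, 2R1, 2R2
The negation has an open branch (countermodel exists).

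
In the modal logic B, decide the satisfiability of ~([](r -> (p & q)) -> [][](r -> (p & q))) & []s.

Satisfiable (open branch found)

1. ~([](r -> (p & q)) -> [][](r -> (p & q))) & []s, 0
2. ~([](r -> (p & q)) -> [][](r -> (p & q))), 0   [&-rule on 1]
3. []s, 0   [&-rule on 1]
4. [](r -> (p & q)), 0   [~->-rule on 2]
5. ~[][](r -> (p & q)), 0   [~->-rule on 2]
6. s, 0   [[]-rule on 3 via 0R0]
7. r -> (p & q), 0   [[]-rule on 4 via 0R0]
8. p & q, 0   [->-rule on 7 (branches; this branch)]
9. p, 0   [&-rule on 8]
10. q, 0   [&-rule on 8]
11. ~[](r -> (p & q)), 1   [~[]-rule on 5: fresh world 1, 0R1]
12. s, 1   [[]-rule on 3 via 0R1]
13. r -> (p & q), 1   [[]-rule on 4 via 0R1]
14. p & q, 1   [->-rule on 13 (branches; this branch)]
15. p, 1   [&-rule on 14]
16. q, 1   [&-rule on 14]
17. ~(r -> (p & q)), 2   [~[]-rule on 11: fresh world 2, 1R2]
18. r, 2   [~->-rule on 17]
19. ~(p & q), 2   [~->-rule on 17]
20. ~q, 2   [~&-rule on 19 (branches; this branch)]
Accessibility: 0R0, 0R1, 1R0, 1R1, 1R2, 2R1, 2R2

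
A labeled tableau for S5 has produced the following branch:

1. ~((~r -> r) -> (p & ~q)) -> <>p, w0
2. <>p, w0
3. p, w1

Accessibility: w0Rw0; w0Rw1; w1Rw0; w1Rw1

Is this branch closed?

No atom appears with both signs at the same world.

Not closed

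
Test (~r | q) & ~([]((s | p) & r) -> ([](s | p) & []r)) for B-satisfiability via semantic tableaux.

Unsatisfiable

1. (~r | q) & ~([]((s | p) & r) -> ([](s | p) & []r)), u
2. ~r | q, u   [&-rule on 1]
3. ~([]((s | p) & r) -> ([](s | p) & []r)), u   [&-rule on 1]
4. []((s | p) & r), u   [~->-rule on 3]
5. ~([](s | p) & []r), u   [~->-rule on 3]
6. (s | p) & r, u   [[]-rule on 4 via uRu]
7. s | p, u   [&-rule on 6]
8. r, u   [&-rule on 6]
9. q, u   [|-rule on 2 (branches; this branch)]
10. ~[](s | p), u   [~&-rule on 5 (branches; this branch)]
11. p, u   [|-rule on 7 (branches; this branch)]
12. ~(s | p), v   [~[]-rule on 10: fresh world v, uRv]
13. ~s, v   [~|-rule on 12]
14. ~p, v   [~|-rule on 12]
15. (s | p) & r, v   [[]-rule on 4 via uRv]
16. s | p, v   [&-rule on 15]
17. r, v   [&-rule on 15]
18. p, v   [|-rule on 16 (branches; this branch)]
Accessibility: uRu, uRv, vRu, vRv
Branch closes: p and ~p both at v.
Every branch closes; the branch above is one of them.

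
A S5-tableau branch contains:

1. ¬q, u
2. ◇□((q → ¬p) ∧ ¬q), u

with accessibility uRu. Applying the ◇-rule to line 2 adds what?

a fresh world v with uRv, and □((q → ¬p) ∧ ¬q) at v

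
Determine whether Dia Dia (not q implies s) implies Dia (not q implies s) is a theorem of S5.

Yes, valid

Tableau for the negation not (Dia Dia (not q implies s) implies Dia (not q implies s)):
1. not (Dia Dia (not q implies s) implies Dia (not q implies s)), 0
2. Dia Dia (not q implies s), 0
3. not Dia (not q implies s), 0
4. not (not q implies s), 0
5. not q, 0
6. not s, 0
7. Dia (not q implies s), 1
8. not (not q implies s), 1
9. not q, 1
10. not s, 1
11. not q implies s, 2
12. not (not q implies s), 2
13. not q, 2
14. not s, 2
15. s, 2
Accessibility: 0R0, 0R1, 0R2, 1R0, 1R1, 1R2, 2R0, 2R1, 2R2
Branch closes: s and not s both at 2.
Every branch of the negation's tableau closes; the branch above is one of them.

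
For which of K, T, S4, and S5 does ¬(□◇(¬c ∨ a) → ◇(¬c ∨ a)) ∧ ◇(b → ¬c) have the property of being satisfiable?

K

T-tableau for the formula:
1. ¬(□◇(¬c ∨ a) → ◇(¬c ∨ a)) ∧ ◇(b → ¬c), u
2. ¬(□◇(¬c ∨ a) → ◇(¬c ∨ a)), u
3. ◇(b → ¬c), u
4. □◇(¬c ∨ a), u
5. ¬◇(¬c ∨ a), u
6. ◇(¬c ∨ a), u
7. ¬(¬c ∨ a), u
8. c, u
9. ¬a, u
10. b → ¬c, v
11. ◇(¬c ∨ a), v
12. ¬(¬c ∨ a), v
13. c, v
14. ¬a, v
15. ¬b, v
16. ¬c ∨ a, w
17. ◇(¬c ∨ a), w
18. ¬(¬c ∨ a), w
19. c, w
20. ¬a, w
21. a, w
Accessibility: uRu, uRv, uRw, vRv, wRw
Branch closes: a and ¬a both at w.
Every branch closes (one shown): unsatisfiable in T, hence also in S4, S5 (every S4/S5-frame is a T-frame).
K-tableau for the formula:
1. ¬(□◇(¬c ∨ a) → ◇(¬c ∨ a)) ∧ ◇(b → ¬c), u
2. ¬(□◇(¬c ∨ a) → ◇(¬c ∨ a)), u
3. ◇(b → ¬c), u
4. □◇(¬c ∨ a), u
5. ¬◇(¬c ∨ a), u
6. b → ¬c, v
7. ◇(¬c ∨ a), v
8. ¬(¬c ∨ a), v
9. c, v
10. ¬a, v
11. ¬b, v
12. ¬c ∨ a, w
13. a, w
Accessibility: uRv, vRw
Complete open branch: satisfiable in K.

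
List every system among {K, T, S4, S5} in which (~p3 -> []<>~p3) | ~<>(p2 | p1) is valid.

S5-tableau for the negation ~((~p3 -> []<>~p3) | ~<>(p2 | p1)):
1. ~((~p3 -> []<>~p3) | ~<>(p2 | p1)), 0
2. ~(~p3 -> []<>~p3), 0
3. <>(p2 | p1), 0
4. ~p3, 0
5. ~[]<>~p3, 0
6. p2 | p1, 1
7. p1, 1
8. ~<>~p3, 2
9. p3, 0
Accessibility: 0R0, 0R1, 0R2, 1R0, 1R1, 1R2, 2R0, 2R1, 2R2
Branch closes: p3 and ~p3 both at 0.
Every branch closes (one shown): valid in S5.
S4-tableau for the negation ~((~p3 -> []<>~p3) | ~<>(p2 | p1)):
1. ~((~p3 -> []<>~p3) | ~<>(p2 | p1)), 0
2. ~(~p3 -> []<>~p3), 0
3. <>(p2 | p1), 0
4. ~p3, 0
5. ~[]<>~p3, 0
6. p2 | p1, 1
7. p1, 1
8. ~<>~p3, 2
9. p3, 2
Accessibility: 0R0, 0R1, 0R2, 1R1, 2R2
Complete open branch: countermodel on an S4-frame, so not valid in S4, nor in K, T (the same frame is also a K-frame and a T-frame).

S5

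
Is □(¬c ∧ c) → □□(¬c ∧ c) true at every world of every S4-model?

Valid

Tableau for the negation ¬(□(¬c ∧ c) → □□(¬c ∧ c)):
1. ¬(□(¬c ∧ c) → □□(¬c ∧ c)), 0
2. □(¬c ∧ c), 0   [¬→-rule on 1]
3. ¬□□(¬c ∧ c), 0   [¬→-rule on 1]
4. ¬c ∧ c, 0   [□-rule on 2 via 0R0]
5. ¬c, 0   [∧-rule on 4]
6. c, 0   [∧-rule on 4]
Accessibility: 0R0
Branch closes: c and ¬c both at 0.
All branches of the negation close; one closing branch shown above.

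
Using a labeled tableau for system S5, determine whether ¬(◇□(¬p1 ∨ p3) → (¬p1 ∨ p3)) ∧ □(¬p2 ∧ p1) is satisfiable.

1. ¬(◇□(¬p1 ∨ p3) → (¬p1 ∨ p3)) ∧ □(¬p2 ∧ p1), w0
2. ¬(◇□(¬p1 ∨ p3) → (¬p1 ∨ p3)), w0   [∧-rule on 1]
3. □(¬p2 ∧ p1), w0   [∧-rule on 1]
4. ◇□(¬p1 ∨ p3), w0   [¬→-rule on 2]
5. ¬(¬p1 ∨ p3), w0   [¬→-rule on 2]
6. p1, w0   [¬∨-rule on 5]
7. ¬p3, w0   [¬∨-rule on 5]
8. ¬p2 ∧ p1, w0   [□-rule on 3 via w0Rw0]
9. ¬p2, w0   [∧-rule on 8]
10. □(¬p1 ∨ p3), w1   [◇-rule on 4: fresh world w1, w0Rw1]
11. ¬p2 ∧ p1, w1   [□-rule on 3 via w0Rw1]
12. ¬p2, w1   [∧-rule on 11]
13. p1, w1   [∧-rule on 11]
14. ¬p1 ∨ p3, w0   [□-rule on 10 via w1Rw0]
15. ¬p1 ∨ p3, w1   [□-rule on 10 via w1Rw1]
16. p3, w0   [∨-rule on 14 (branches; this branch)]
Accessibility: w0Rw0, w0Rw1, w1Rw0, w1Rw1
Branch closes: p3 and ¬p3 both at w0.
Every branch closes; the branch above is one of them.

Unsatisfiable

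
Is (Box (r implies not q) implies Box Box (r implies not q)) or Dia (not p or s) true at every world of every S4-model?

Tableau for the negation not ((Box (r implies not q) implies Box Box (r implies not q)) or Dia (not p or s)):
1. not ((Box (r implies not q) implies Box Box (r implies not q)) or Dia (not p or s)), u
2. not (Box (r implies not q) implies Box Box (r implies not q)), u   [neg-or-rule on 1]
3. not Dia (not p or s), u   [neg-or-rule on 1]
4. Box (r implies not q), u   [neg-implies-rule on 2]
5. not Box Box (r implies not q), u   [neg-implies-rule on 2]
6. not (not p or s), u   [neg-Dia-rule on 3 via uRu]
7. p, u   [neg-or-rule on 6]
8. not s, u   [neg-or-rule on 6]
9. r implies not q, u   [Box-rule on 4 via uRu]
10. not q, u   [implies-rule on 9 (branches; this branch)]
11. not Box (r implies not q), v   [neg-Box-rule on 5: fresh world v, uRv]
12. not (not p or s), v   [neg-Dia-rule on 3 via uRv]
13. p, v   [neg-or-rule on 12]
14. not s, v   [neg-or-rule on 12]
15. r implies not q, v   [Box-rule on 4 via uRv]
16. not q, v   [implies-rule on 15 (branches; this branch)]
17. not (r implies not q), w   [neg-Box-rule on 11: fresh world w, vRw]
18. r, w   [neg-implies-rule on 17]
19. q, w   [neg-implies-rule on 17]
20. not (not p or s), w   [neg-Dia-rule on 3 via uRw]
21. p, w   [neg-or-rule on 20]
22. not s, w   [neg-or-rule on 20]
23. r implies not q, w   [Box-rule on 4 via uRw]
24. not q, w   [implies-rule on 23 (branches; this branch)]
Accessibility: uRu, uRv, uRw, vRv, vRw, wRw
Branch closes: q and not q both at w.
Every branch of the negation's tableau closes; the branch above is one of them.

Valid in S4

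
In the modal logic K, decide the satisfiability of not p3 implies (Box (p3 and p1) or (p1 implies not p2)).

Satisfiable (open branch found)

1. not p3 implies (Box (p3 and p1) or (p1 implies not p2)), u
2. Box (p3 and p1) or (p1 implies not p2), u
3. p1 implies not p2, u
4. not p2, u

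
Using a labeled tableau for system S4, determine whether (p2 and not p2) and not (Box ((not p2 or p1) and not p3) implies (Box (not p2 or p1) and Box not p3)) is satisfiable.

Unsatisfiable

1. (p2 and not p2) and not (Box ((not p2 or p1) and not p3) implies (Box (not p2 or p1) and Box not p3)), u
2. p2 and not p2, u
3. not (Box ((not p2 or p1) and not p3) implies (Box (not p2 or p1) and Box not p3)), u
4. p2, u
5. not p2, u
Accessibility: uRu
Branch closes: p2 and not p2 both at u.
All branches of the tableau close; one closing branch shown above.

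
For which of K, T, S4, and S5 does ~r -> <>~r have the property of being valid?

K-tableau for the negation ~(~r -> <>~r):
1. ~(~r -> <>~r), u
2. ~r, u
3. ~<>~r, u
Complete open branch: countermodel on a K-frame, so not valid in K.
T-tableau for the negation ~(~r -> <>~r):
1. ~(~r -> <>~r), u
2. ~r, u
3. ~<>~r, u
4. r, u
Accessibility: uRu
Branch closes: r and ~r both at u.
Every branch closes (one shown): valid in T, hence also in S4, S5 (every theorem of T is a theorem of S4 and S5).

T, S4, S5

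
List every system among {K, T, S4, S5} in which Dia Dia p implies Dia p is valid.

S4-tableau for the negation not (Dia Dia p implies Dia p):
1. not (Dia Dia p implies Dia p), w0
2. Dia Dia p, w0
3. not Dia p, w0
4. not p, w0
5. Dia p, w1
6. not p, w1
7. p, w2
8. not p, w2
Accessibility: w0Rw0, w0Rw1, w0Rw2, w1Rw1, w1Rw2, w2Rw2
Branch closes: p and not p both at w2.
Every branch closes (one shown): valid in S4, hence also in S5 (every theorem of S4 is a theorem of S5).
T-tableau for the negation not (Dia Dia p implies Dia p):
1. not (Dia Dia p implies Dia p), w0
2. Dia Dia p, w0
3. not Dia p, w0
4. not p, w0
5. Dia p, w1
6. not p, w1
7. p, w2
Accessibility: w0Rw0, w0Rw1, w1Rw1, w1Rw2, w2Rw2
Complete open branch: countermodel on a T-frame, so not valid in T, nor in K (the same frame is also a K-frame).

S4, S5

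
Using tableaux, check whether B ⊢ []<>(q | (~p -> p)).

No, not valid

Tableau for the negation ~[]<>(q | (~p -> p)):
1. ~[]<>(q | (~p -> p)), 0
2. ~<>(q | (~p -> p)), 1
3. ~(q | (~p -> p)), 0
4. ~q, 0
5. ~(~p -> p), 0
6. ~p, 0
7. ~(q | (~p -> p)), 1
8. ~q, 1
9. ~(~p -> p), 1
10. ~p, 1
Accessibility: 0R0, 0R1, 1R0, 1R1
The negation has an open branch (countermodel exists).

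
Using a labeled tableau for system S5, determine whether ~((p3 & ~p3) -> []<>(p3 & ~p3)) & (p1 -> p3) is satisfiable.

Unsatisfiable

1. ~((p3 & ~p3) -> []<>(p3 & ~p3)) & (p1 -> p3), u
2. ~((p3 & ~p3) -> []<>(p3 & ~p3)), u
3. p1 -> p3, u
4. p3 & ~p3, u
5. ~[]<>(p3 & ~p3), u
6. p3, u
7. ~p3, u
Accessibility: uRu
Branch closes: p3 and ~p3 both at u.
(One branch shown.) All branches close.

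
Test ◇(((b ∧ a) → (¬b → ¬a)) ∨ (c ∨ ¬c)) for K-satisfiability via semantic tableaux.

1. ◇(((b ∧ a) → (¬b → ¬a)) ∨ (c ∨ ¬c)), w0
2. ((b ∧ a) → (¬b → ¬a)) ∨ (c ∨ ¬c), w1
3. c ∨ ¬c, w1
4. ¬c, w1
Accessibility: w0Rw1

Yes, satisfiable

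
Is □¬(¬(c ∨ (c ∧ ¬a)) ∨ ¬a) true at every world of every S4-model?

Tableau for the negation ¬□¬(¬(c ∨ (c ∧ ¬a)) ∨ ¬a):
1. ¬□¬(¬(c ∨ (c ∧ ¬a)) ∨ ¬a), w0
2. ¬(c ∨ (c ∧ ¬a)) ∨ ¬a, w1   [¬□-rule on 1: fresh world w1, w0Rw1]
3. ¬a, w1   [∨-rule on 2 (branches; this branch)]
Accessibility: w0Rw0, w0Rw1, w1Rw1
The negation has an open branch (countermodel exists).

No, not valid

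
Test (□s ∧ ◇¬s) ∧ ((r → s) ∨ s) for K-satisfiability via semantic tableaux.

1. (□s ∧ ◇¬s) ∧ ((r → s) ∨ s), u
2. □s ∧ ◇¬s, u
3. (r → s) ∨ s, u
4. □s, u
5. ◇¬s, u
6. r → s, u
7. s, u
8. ¬s, v
9. s, v
Accessibility: uRv
Branch closes: s and ¬s both at v.
(One branch shown.) All branches close.

Unsatisfiable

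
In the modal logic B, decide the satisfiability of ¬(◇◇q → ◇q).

Yes, satisfiable

1. ¬(◇◇q → ◇q), w0
2. ◇◇q, w0
3. ¬◇q, w0
4. ¬q, w0
5. ◇q, w1
6. ¬q, w1
7. q, w2
Accessibility: w0Rw0, w0Rw1, w1Rw0, w1Rw1, w1Rw2, w2Rw1, w2Rw2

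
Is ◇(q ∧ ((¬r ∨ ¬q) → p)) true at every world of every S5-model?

Tableau for the negation ¬◇(q ∧ ((¬r ∨ ¬q) → p)):
1. ¬◇(q ∧ ((¬r ∨ ¬q) → p)), w0
2. ¬(q ∧ ((¬r ∨ ¬q) → p)), w0
3. ¬((¬r ∨ ¬q) → p), w0
4. ¬r ∨ ¬q, w0
5. ¬p, w0
6. ¬q, w0
Accessibility: w0Rw0
The negation has an open branch (countermodel exists).

No, not valid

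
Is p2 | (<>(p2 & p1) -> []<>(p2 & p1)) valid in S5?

Tableau for the negation ~(p2 | (<>(p2 & p1) -> []<>(p2 & p1))):
1. ~(p2 | (<>(p2 & p1) -> []<>(p2 & p1))), 0
2. ~p2, 0
3. ~(<>(p2 & p1) -> []<>(p2 & p1)), 0
4. <>(p2 & p1), 0
5. ~[]<>(p2 & p1), 0
6. p2 & p1, 1
7. p2, 1
8. p1, 1
9. ~<>(p2 & p1), 2
10. ~(p2 & p1), 0
11. ~(p2 & p1), 1
12. ~(p2 & p1), 2
13. ~p1, 0
14. ~p1, 1
Accessibility: 0R0, 0R1, 0R2, 1R0, 1R1, 1R2, 2R0, 2R1, 2R2
Branch closes: p1 and ~p1 both at 1.
Every branch of the negation's tableau closes; the branch above is one of them.

Valid in S5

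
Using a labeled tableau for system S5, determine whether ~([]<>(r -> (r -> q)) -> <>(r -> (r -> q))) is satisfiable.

Unsatisfiable

1. ~([]<>(r -> (r -> q)) -> <>(r -> (r -> q))), w0
2. []<>(r -> (r -> q)), w0   [~->-rule on 1]
3. ~<>(r -> (r -> q)), w0   [~->-rule on 1]
4. <>(r -> (r -> q)), w0   [[]-rule on 2 via w0Rw0]
5. ~(r -> (r -> q)), w0   [~<>-rule on 3 via w0Rw0]
6. r, w0   [~->-rule on 5]
7. ~(r -> q), w0   [~->-rule on 5]
8. ~q, w0   [~->-rule on 7]
9. r -> (r -> q), w1   [<>-rule on 4: fresh world w1, w0Rw1]
10. <>(r -> (r -> q)), w1   [[]-rule on 2 via w0Rw1]
11. ~(r -> (r -> q)), w1   [~<>-rule on 3 via w0Rw1]
12. r, w1   [~->-rule on 11]
13. ~(r -> q), w1   [~->-rule on 11]
14. ~q, w1   [~->-rule on 13]
15. r -> q, w1   [->-rule on 9 (branches; this branch)]
16. q, w1   [->-rule on 15 (branches; this branch)]
Accessibility: w0Rw0, w0Rw1, w1Rw0, w1Rw1
Branch closes: q and ~q both at w1.
All branches of the tableau close; one closing branch shown above.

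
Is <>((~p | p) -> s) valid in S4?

No, not valid

Tableau for the negation ~<>((~p | p) -> s):
1. ~<>((~p | p) -> s), 0
2. ~((~p | p) -> s), 0
3. ~p | p, 0
4. ~s, 0
5. p, 0
Accessibility: 0R0
The negation has an open branch (countermodel exists).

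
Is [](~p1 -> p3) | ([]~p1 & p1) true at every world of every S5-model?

Tableau for the negation ~([](~p1 -> p3) | ([]~p1 & p1)):
1. ~([](~p1 -> p3) | ([]~p1 & p1)), 0
2. ~[](~p1 -> p3), 0
3. ~([]~p1 & p1), 0
4. ~p1, 0
5. ~(~p1 -> p3), 1
6. ~p1, 1
7. ~p3, 1
Accessibility: 0R0, 0R1, 1R0, 1R1
The negation has an open branch (countermodel exists).

Invalid (countermodel exists)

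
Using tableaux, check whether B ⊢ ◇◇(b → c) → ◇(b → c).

Tableau for the negation ¬(◇◇(b → c) → ◇(b → c)):
1. ¬(◇◇(b → c) → ◇(b → c)), u
2. ◇◇(b → c), u   [¬→-rule on 1]
3. ¬◇(b → c), u   [¬→-rule on 1]
4. ¬(b → c), u   [¬◇-rule on 3 via uRu]
5. b, u   [¬→-rule on 4]
6. ¬c, u   [¬→-rule on 4]
7. ◇(b → c), v   [◇-rule on 2: fresh world v, uRv]
8. ¬(b → c), v   [¬◇-rule on 3 via uRv]
9. b, v   [¬→-rule on 8]
10. ¬c, v   [¬→-rule on 8]
11. b → c, w   [◇-rule on 7: fresh world w, vRw]
12. c, w   [→-rule on 11 (branches; this branch)]
Accessibility: uRu, uRv, vRu, vRv, vRw, wRv, wRw
The negation has an open branch (countermodel exists).

Invalid (countermodel exists)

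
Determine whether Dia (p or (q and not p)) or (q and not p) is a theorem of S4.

Invalid (countermodel exists)

Tableau for the negation not (Dia (p or (q and not p)) or (q and not p)):
1. not (Dia (p or (q and not p)) or (q and not p)), w0
2. not Dia (p or (q and not p)), w0
3. not (q and not p), w0
4. not (p or (q and not p)), w0
5. not p, w0
6. not q, w0
Accessibility: w0Rw0
The negation has an open branch (countermodel exists).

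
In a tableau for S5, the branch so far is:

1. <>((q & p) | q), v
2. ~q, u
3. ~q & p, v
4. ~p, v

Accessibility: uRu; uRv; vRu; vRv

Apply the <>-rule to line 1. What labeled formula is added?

a fresh world w with vRw, and (q & p) | q at w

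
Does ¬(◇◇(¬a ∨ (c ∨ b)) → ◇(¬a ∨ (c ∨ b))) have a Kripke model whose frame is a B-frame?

Yes, satisfiable

1. ¬(◇◇(¬a ∨ (c ∨ b)) → ◇(¬a ∨ (c ∨ b))), 0
2. ◇◇(¬a ∨ (c ∨ b)), 0
3. ¬◇(¬a ∨ (c ∨ b)), 0
4. ¬(¬a ∨ (c ∨ b)), 0
5. a, 0
6. ¬(c ∨ b), 0
7. ¬c, 0
8. ¬b, 0
9. ◇(¬a ∨ (c ∨ b)), 1
10. ¬(¬a ∨ (c ∨ b)), 1
11. a, 1
12. ¬(c ∨ b), 1
13. ¬c, 1
14. ¬b, 1
15. ¬a ∨ (c ∨ b), 2
16. c ∨ b, 2
17. b, 2
Accessibility: 0R0, 0R1, 1R0, 1R1, 1R2, 2R1, 2R2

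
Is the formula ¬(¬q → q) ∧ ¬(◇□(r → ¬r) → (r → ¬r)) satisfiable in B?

1. ¬(¬q → q) ∧ ¬(◇□(r → ¬r) → (r → ¬r)), w0
2. ¬(¬q → q), w0   [∧-rule on 1]
3. ¬(◇□(r → ¬r) → (r → ¬r)), w0   [∧-rule on 1]
4. ¬q, w0   [¬→-rule on 2]
5. ◇□(r → ¬r), w0   [¬→-rule on 3]
6. ¬(r → ¬r), w0   [¬→-rule on 3]
7. r, w0   [¬→-rule on 6]
8. □(r → ¬r), w1   [◇-rule on 5: fresh world w1, w0Rw1]
9. r → ¬r, w0   [□-rule on 8 via w1Rw0]
10. r → ¬r, w1   [□-rule on 8 via w1Rw1]
11. ¬r, w0   [→-rule on 9 (branches; this branch)]
Accessibility: w0Rw0, w0Rw1, w1Rw0, w1Rw1
Branch closes: r and ¬r both at w0.
All branches of the tableau close; one closing branch shown above.

Unsatisfiable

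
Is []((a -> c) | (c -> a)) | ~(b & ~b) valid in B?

Tableau for the negation ~([]((a -> c) | (c -> a)) | ~(b & ~b)):
1. ~([]((a -> c) | (c -> a)) | ~(b & ~b)), 0
2. ~[]((a -> c) | (c -> a)), 0   [~|-rule on 1]
3. b & ~b, 0   [~|-rule on 1]
4. b, 0   [&-rule on 3]
5. ~b, 0   [&-rule on 3]
Accessibility: 0R0
Branch closes: b and ~b both at 0.
All branches of the negation close; one closing branch shown above.

Yes, valid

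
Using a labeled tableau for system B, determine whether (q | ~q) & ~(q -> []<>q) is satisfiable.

No, unsatisfiable

1. (q | ~q) & ~(q -> []<>q), u
2. q | ~q, u   [&-rule on 1]
3. ~(q -> []<>q), u   [&-rule on 1]
4. q, u   [~->-rule on 3]
5. ~[]<>q, u   [~->-rule on 3]
6. ~<>q, v   [~[]-rule on 5: fresh world v, uRv]
7. ~q, u   [~<>-rule on 6 via vRu]
Accessibility: uRu, uRv, vRu, vRv
Branch closes: q and ~q both at u.
Every branch closes; the branch above is one of them.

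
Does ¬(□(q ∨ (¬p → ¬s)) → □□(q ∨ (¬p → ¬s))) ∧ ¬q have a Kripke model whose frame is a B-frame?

1. ¬(□(q ∨ (¬p → ¬s)) → □□(q ∨ (¬p → ¬s))) ∧ ¬q, w0
2. ¬(□(q ∨ (¬p → ¬s)) → □□(q ∨ (¬p → ¬s))), w0
3. ¬q, w0
4. □(q ∨ (¬p → ¬s)), w0
5. ¬□□(q ∨ (¬p → ¬s)), w0
6. q ∨ (¬p → ¬s), w0
7. ¬p → ¬s, w0
8. ¬s, w0
9. ¬□(q ∨ (¬p → ¬s)), w1
10. q ∨ (¬p → ¬s), w1
11. ¬p → ¬s, w1
12. ¬s, w1
13. ¬(q ∨ (¬p → ¬s)), w2
14. ¬q, w2
15. ¬(¬p → ¬s), w2
16. ¬p, w2
17. s, w2
Accessibility: w0Rw0, w0Rw1, w1Rw0, w1Rw1, w1Rw2, w2Rw1, w2Rw2

Satisfiable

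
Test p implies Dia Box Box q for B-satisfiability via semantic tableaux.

Yes, satisfiable

1. p implies Dia Box Box q, w0
2. Dia Box Box q, w0   [implies-rule on 1 (branches; this branch)]
3. Box Box q, w1   [Dia-rule on 2: fresh world w1, w0Rw1]
4. Box q, w0   [Box-rule on 3 via w1Rw0]
5. Box q, w1   [Box-rule on 3 via w1Rw1]
6. q, w0   [Box-rule on 4 via w0Rw0]
7. q, w1   [Box-rule on 4 via w0Rw1]
Accessibility: w0Rw0, w0Rw1, w1Rw0, w1Rw1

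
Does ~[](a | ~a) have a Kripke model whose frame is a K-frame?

1. ~[](a | ~a), u
2. ~(a | ~a), v
3. ~a, v
4. a, v
Accessibility: uRv
Branch closes: a and ~a both at v.
All branches of the tableau close; one closing branch shown above.

Unsatisfiable (every branch closes)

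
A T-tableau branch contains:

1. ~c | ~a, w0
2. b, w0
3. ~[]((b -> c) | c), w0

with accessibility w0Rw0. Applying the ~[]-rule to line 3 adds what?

a fresh world w1 with w0Rw1, and ~((b -> c) | c) at w1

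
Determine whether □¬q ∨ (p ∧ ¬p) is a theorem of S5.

No, not valid

Tableau for the negation ¬(□¬q ∨ (p ∧ ¬p)):
1. ¬(□¬q ∨ (p ∧ ¬p)), w0
2. ¬□¬q, w0   [¬∨-rule on 1]
3. ¬(p ∧ ¬p), w0   [¬∨-rule on 1]
4. p, w0   [¬∧-rule on 3 (branches; this branch)]
5. q, w1   [¬□-rule on 2: fresh world w1, w0Rw1]
Accessibility: w0Rw0, w0Rw1, w1Rw0, w1Rw1
The negation has an open branch (countermodel exists).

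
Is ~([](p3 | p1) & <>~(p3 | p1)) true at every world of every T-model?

Tableau for the negation [](p3 | p1) & <>~(p3 | p1):
1. [](p3 | p1) & <>~(p3 | p1), u
2. [](p3 | p1), u   [&-rule on 1]
3. <>~(p3 | p1), u   [&-rule on 1]
4. p3 | p1, u   [[]-rule on 2 via uRu]
5. p1, u   [|-rule on 4 (branches; this branch)]
6. ~(p3 | p1), v   [<>-rule on 3: fresh world v, uRv]
7. ~p3, v   [~|-rule on 6]
8. ~p1, v   [~|-rule on 6]
9. p3 | p1, v   [[]-rule on 2 via uRv]
10. p1, v   [|-rule on 9 (branches; this branch)]
Accessibility: uRu, uRv, vRv
Branch closes: p1 and ~p1 both at v.
Every branch of the negation's tableau closes; the branch above is one of them.

Valid in T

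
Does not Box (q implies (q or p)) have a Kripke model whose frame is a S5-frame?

1. not Box (q implies (q or p)), w0
2. not (q implies (q or p)), w1   [neg-Box-rule on 1: fresh world w1, w0Rw1]
3. q, w1   [neg-implies-rule on 2]
4. not (q or p), w1   [neg-implies-rule on 2]
5. not q, w1   [neg-or-rule on 4]
6. not p, w1   [neg-or-rule on 4]
Accessibility: w0Rw0, w0Rw1, w1Rw0, w1Rw1
Branch closes: q and not q both at w1.
Every branch closes; the branch above is one of them.

Unsatisfiable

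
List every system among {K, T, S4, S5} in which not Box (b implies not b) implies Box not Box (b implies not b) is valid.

S5

S4-tableau for the negation not (not Box (b implies not b) implies Box not Box (b implies not b)):
1. not (not Box (b implies not b) implies Box not Box (b implies not b)), w0
2. not Box (b implies not b), w0
3. not Box not Box (b implies not b), w0
4. not (b implies not b), w1
5. b, w1
6. Box (b implies not b), w2
7. b implies not b, w2
8. not b, w2
Accessibility: w0Rw0, w0Rw1, w0Rw2, w1Rw1, w2Rw2
Complete open branch: countermodel on an S4-frame, so not valid in S4, nor in K, T (the same frame is also a K-frame and a T-frame).
S5-tableau for the negation not (not Box (b implies not b) implies Box not Box (b implies not b)):
1. not (not Box (b implies not b) implies Box not Box (b implies not b)), w0
2. not Box (b implies not b), w0
3. not Box not Box (b implies not b), w0
4. not (b implies not b), w1
5. b, w1
6. Box (b implies not b), w2
7. b implies not b, w0
8. b implies not b, w1
9. b implies not b, w2
10. not b, w0
11. not b, w1
Accessibility: w0Rw0, w0Rw1, w0Rw2, w1Rw0, w1Rw1, w1Rw2, w2Rw0, w2Rw1, w2Rw2
Branch closes: b and not b both at w1.
Every branch closes (one shown): valid in S5.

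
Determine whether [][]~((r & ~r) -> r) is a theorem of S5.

Tableau for the negation ~[][]~((r & ~r) -> r):
1. ~[][]~((r & ~r) -> r), u
2. ~[]~((r & ~r) -> r), v
3. (r & ~r) -> r, w
4. r, w
Accessibility: uRu, uRv, uRw, vRu, vRv, vRw, wRu, wRv, wRw
The negation has an open branch (countermodel exists).

No, not valid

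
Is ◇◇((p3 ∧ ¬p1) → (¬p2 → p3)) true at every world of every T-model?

Valid in T

Tableau for the negation ¬◇◇((p3 ∧ ¬p1) → (¬p2 → p3)):
1. ¬◇◇((p3 ∧ ¬p1) → (¬p2 → p3)), u
2. ¬◇((p3 ∧ ¬p1) → (¬p2 → p3)), u
3. ¬((p3 ∧ ¬p1) → (¬p2 → p3)), u
4. p3 ∧ ¬p1, u
5. ¬(¬p2 → p3), u
6. p3, u
7. ¬p1, u
8. ¬p2, u
9. ¬p3, u
Accessibility: uRu
Branch closes: p3 and ¬p3 both at u.
All branches of the negation close; one closing branch shown above.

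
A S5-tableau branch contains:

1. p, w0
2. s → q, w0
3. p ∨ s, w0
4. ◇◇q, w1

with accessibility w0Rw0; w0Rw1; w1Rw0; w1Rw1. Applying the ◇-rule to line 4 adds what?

a fresh world w2 with w1Rw2, and ◇q at w2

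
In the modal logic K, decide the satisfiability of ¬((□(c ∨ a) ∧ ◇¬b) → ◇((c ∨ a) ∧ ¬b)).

Unsatisfiable (every branch closes)

1. ¬((□(c ∨ a) ∧ ◇¬b) → ◇((c ∨ a) ∧ ¬b)), u
2. □(c ∨ a) ∧ ◇¬b, u   [¬→-rule on 1]
3. ¬◇((c ∨ a) ∧ ¬b), u   [¬→-rule on 1]
4. □(c ∨ a), u   [∧-rule on 2]
5. ◇¬b, u   [∧-rule on 2]
6. ¬b, v   [◇-rule on 5: fresh world v, uRv]
7. ¬((c ∨ a) ∧ ¬b), v   [¬◇-rule on 3 via uRv]
8. c ∨ a, v   [□-rule on 4 via uRv]
9. ¬(c ∨ a), v   [¬∧-rule on 7 (branches; this branch)]
10. ¬c, v   [¬∨-rule on 9]
11. ¬a, v   [¬∨-rule on 9]
12. a, v   [∨-rule on 8 (branches; this branch)]
Accessibility: uRv
Branch closes: a and ¬a both at v.
(One branch shown.) All branches close.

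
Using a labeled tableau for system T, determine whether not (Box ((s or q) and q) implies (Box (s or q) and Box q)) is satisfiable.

No, unsatisfiable

1. not (Box ((s or q) and q) implies (Box (s or q) and Box q)), 0
2. Box ((s or q) and q), 0
3. not (Box (s or q) and Box q), 0
4. (s or q) and q, 0
5. s or q, 0
6. q, 0
7. not Box (s or q), 0
8. not (s or q), 1
9. not s, 1
10. not q, 1
11. (s or q) and q, 1
12. s or q, 1
13. q, 1
Accessibility: 0R0, 0R1, 1R1
Branch closes: q and not q both at 1.
Every branch closes; the branch above is one of them.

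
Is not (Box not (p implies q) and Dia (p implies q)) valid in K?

Tableau for the negation Box not (p implies q) and Dia (p implies q):
1. Box not (p implies q) and Dia (p implies q), 0
2. Box not (p implies q), 0   [and-rule on 1]
3. Dia (p implies q), 0   [and-rule on 1]
4. p implies q, 1   [Dia-rule on 3: fresh world 1, 0R1]
5. not (p implies q), 1   [Box-rule on 2 via 0R1]
6. p, 1   [neg-implies-rule on 5]
7. not q, 1   [neg-implies-rule on 5]
8. q, 1   [implies-rule on 4 (branches; this branch)]
Accessibility: 0R1
Branch closes: q and not q both at 1.
Every branch of the negation's tableau closes; the branch above is one of them.

Valid in K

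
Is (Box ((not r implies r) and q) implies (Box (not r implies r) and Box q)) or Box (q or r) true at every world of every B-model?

Yes, valid

Tableau for the negation not ((Box ((not r implies r) and q) implies (Box (not r implies r) and Box q)) or Box (q or r)):
1. not ((Box ((not r implies r) and q) implies (Box (not r implies r) and Box q)) or Box (q or r)), 0
2. not (Box ((not r implies r) and q) implies (Box (not r implies r) and Box q)), 0   [neg-or-rule on 1]
3. not Box (q or r), 0   [neg-or-rule on 1]
4. Box ((not r implies r) and q), 0   [neg-implies-rule on 2]
5. not (Box (not r implies r) and Box q), 0   [neg-implies-rule on 2]
6. (not r implies r) and q, 0   [Box-rule on 4 via 0R0]
7. not r implies r, 0   [and-rule on 6]
8. q, 0   [and-rule on 6]
9. not Box q, 0   [neg-and-rule on 5 (branches; this branch)]
10. r, 0   [implies-rule on 7 (branches; this branch)]
11. not (q or r), 1   [neg-Box-rule on 3: fresh world 1, 0R1]
12. not q, 1   [neg-or-rule on 11]
13. not r, 1   [neg-or-rule on 11]
14. (not r implies r) and q, 1   [Box-rule on 4 via 0R1]
15. not r implies r, 1   [and-rule on 14]
16. q, 1   [and-rule on 14]
Accessibility: 0R0, 0R1, 1R0, 1R1
Branch closes: q and not q both at 1.
All branches of the negation close; one closing branch shown above.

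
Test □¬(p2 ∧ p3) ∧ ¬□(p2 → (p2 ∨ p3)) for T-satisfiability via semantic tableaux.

1. □¬(p2 ∧ p3) ∧ ¬□(p2 → (p2 ∨ p3)), u
2. □¬(p2 ∧ p3), u
3. ¬□(p2 → (p2 ∨ p3)), u
4. ¬(p2 ∧ p3), u
5. ¬p3, u
6. ¬(p2 → (p2 ∨ p3)), v
7. p2, v
8. ¬(p2 ∨ p3), v
9. ¬p2, v
10. ¬p3, v
Accessibility: uRu, uRv, vRv
Branch closes: p2 and ¬p2 both at v.
Every branch closes; the branch above is one of them.

Unsatisfiable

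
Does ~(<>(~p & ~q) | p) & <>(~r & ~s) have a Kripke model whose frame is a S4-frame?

Yes, satisfiable

1. ~(<>(~p & ~q) | p) & <>(~r & ~s), 0
2. ~(<>(~p & ~q) | p), 0
3. <>(~r & ~s), 0
4. ~<>(~p & ~q), 0
5. ~p, 0
6. ~(~p & ~q), 0
7. q, 0
8. ~r & ~s, 1
9. ~r, 1
10. ~s, 1
11. ~(~p & ~q), 1
12. q, 1
Accessibility: 0R0, 0R1, 1R1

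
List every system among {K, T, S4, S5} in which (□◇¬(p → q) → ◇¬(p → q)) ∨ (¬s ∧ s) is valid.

T, S4, S5

K-tableau for the negation ¬((□◇¬(p → q) → ◇¬(p → q)) ∨ (¬s ∧ s)):
1. ¬((□◇¬(p → q) → ◇¬(p → q)) ∨ (¬s ∧ s)), u
2. ¬(□◇¬(p → q) → ◇¬(p → q)), u
3. ¬(¬s ∧ s), u
4. □◇¬(p → q), u
5. ¬◇¬(p → q), u
6. ¬s, u
Complete open branch: countermodel on a K-frame, so not valid in K.
T-tableau for the negation ¬((□◇¬(p → q) → ◇¬(p → q)) ∨ (¬s ∧ s)):
1. ¬((□◇¬(p → q) → ◇¬(p → q)) ∨ (¬s ∧ s)), u
2. ¬(□◇¬(p → q) → ◇¬(p → q)), u
3. ¬(¬s ∧ s), u
4. □◇¬(p → q), u
5. ¬◇¬(p → q), u
6. ◇¬(p → q), u
7. p → q, u
8. ¬s, u
9. q, u
10. ¬(p → q), v
11. p, v
12. ¬q, v
13. ◇¬(p → q), v
14. p → q, v
15. q, v
Accessibility: uRu, uRv, vRv
Branch closes: q and ¬q both at v.
Every branch closes (one shown): valid in T, hence also in S4, S5 (every theorem of T is a theorem of S4 and S5).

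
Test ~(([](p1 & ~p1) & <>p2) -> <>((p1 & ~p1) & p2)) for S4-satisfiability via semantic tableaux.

Unsatisfiable

1. ~(([](p1 & ~p1) & <>p2) -> <>((p1 & ~p1) & p2)), u
2. [](p1 & ~p1) & <>p2, u
3. ~<>((p1 & ~p1) & p2), u
4. [](p1 & ~p1), u
5. <>p2, u
6. ~((p1 & ~p1) & p2), u
7. p1 & ~p1, u
8. p1, u
9. ~p1, u
Accessibility: uRu
Branch closes: p1 and ~p1 both at u.
All branches of the tableau close; one closing branch shown above.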